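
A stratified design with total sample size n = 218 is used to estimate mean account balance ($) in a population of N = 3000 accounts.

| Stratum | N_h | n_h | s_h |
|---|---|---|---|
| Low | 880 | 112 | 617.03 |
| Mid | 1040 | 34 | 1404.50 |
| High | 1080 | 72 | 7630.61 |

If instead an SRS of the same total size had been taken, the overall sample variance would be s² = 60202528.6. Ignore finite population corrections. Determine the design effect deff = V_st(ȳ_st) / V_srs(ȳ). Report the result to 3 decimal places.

V̂(ȳ_st) = Σ W_h² s_h²/n_h, with W_h = N_h/N and N = 3000:
  stratum Low: (880/3000)²·617.03²/112 = 292.494
  stratum Mid: (1040/3000)²·1404.50²/34 = 6972.5
  stratum High: (1080/3000)²·7630.61²/72 = 104807
V_st = 112072
V_srs = s²/n = 60202528.6/218 = 276158
deff = V_st / V_srs = 112072/276158 = 0.4058

deff ≈ 0.406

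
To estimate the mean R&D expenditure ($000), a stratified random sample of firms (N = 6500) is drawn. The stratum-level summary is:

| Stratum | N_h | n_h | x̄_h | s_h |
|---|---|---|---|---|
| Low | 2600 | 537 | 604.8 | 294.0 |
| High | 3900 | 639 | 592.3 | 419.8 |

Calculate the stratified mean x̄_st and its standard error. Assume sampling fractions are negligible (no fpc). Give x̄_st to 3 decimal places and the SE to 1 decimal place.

x̄_st = Σ W_h x̄_h = (2600·604.8 + 3900·592.3)/6500 = 597.30000
V̂(x̄_st) = Σ W_h² s_h²/n_h, with W_h = N_h/N and N = 6500:
  stratum Low: (2600/6500)²·294.0²/537 = 25.7537
  stratum High: (3900/6500)²·419.8²/639 = 99.2857
V̂(x̄_st) = 125.039
SE(x̄_st) = √125.039 = 11.1821

x̄_st ≈ 597.300, SE ≈ 11.2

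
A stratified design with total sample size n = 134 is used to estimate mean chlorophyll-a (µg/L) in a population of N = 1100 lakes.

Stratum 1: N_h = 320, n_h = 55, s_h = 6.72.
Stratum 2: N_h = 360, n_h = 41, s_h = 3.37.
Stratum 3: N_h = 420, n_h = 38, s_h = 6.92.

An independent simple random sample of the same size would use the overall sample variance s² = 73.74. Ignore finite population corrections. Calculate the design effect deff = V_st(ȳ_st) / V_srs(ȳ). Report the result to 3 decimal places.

V̂(ȳ_st) = Σ W_h² s_h²/n_h, with W_h = N_h/N and N = 1100:
  stratum 1: (320/1100)²·6.72²/55 = 0.0694849
  stratum 2: (360/1100)²·3.37²/41 = 0.0296685
  stratum 3: (420/1100)²·6.92²/38 = 0.183714
V_st = 0.282867
V_srs = s²/n = 73.74/134 = 0.550299
deff = V_st / V_srs = 0.282867/0.550299 = 0.5140

deff ≈ 0.514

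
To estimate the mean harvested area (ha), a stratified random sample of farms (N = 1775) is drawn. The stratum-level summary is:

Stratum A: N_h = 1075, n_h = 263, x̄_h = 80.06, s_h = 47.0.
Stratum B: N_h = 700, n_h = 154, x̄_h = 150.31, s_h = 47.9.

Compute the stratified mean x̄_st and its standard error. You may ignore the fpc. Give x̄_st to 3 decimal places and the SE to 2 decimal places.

x̄_st = Σ W_h x̄_h = (1075·80.06 + 700·150.31)/1775 = 107.76423
V̂(x̄_st) = Σ W_h² s_h²/n_h, with W_h = N_h/N and N = 1775:
  stratum A: (1075/1775)²·47.0²/263 = 3.08078
  stratum B: (700/1775)²·47.9²/154 = 2.31713
V̂(x̄_st) = 5.3979
SE(x̄_st) = √5.3979 = 2.32334

x̄_st ≈ 107.764, SE ≈ 2.32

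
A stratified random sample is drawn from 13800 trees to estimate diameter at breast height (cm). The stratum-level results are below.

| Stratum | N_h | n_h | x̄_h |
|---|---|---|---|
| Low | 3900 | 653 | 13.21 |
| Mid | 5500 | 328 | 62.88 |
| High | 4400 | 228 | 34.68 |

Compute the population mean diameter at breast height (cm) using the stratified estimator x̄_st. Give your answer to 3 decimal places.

x̄_st ≈ 39.852

N = Σ N_h = 13800. Stratum weights W_h = N_h/N.
x̄_st = (3900·13.21 + 5500·62.88 + 4400·34.68) / 13800 = 39.85152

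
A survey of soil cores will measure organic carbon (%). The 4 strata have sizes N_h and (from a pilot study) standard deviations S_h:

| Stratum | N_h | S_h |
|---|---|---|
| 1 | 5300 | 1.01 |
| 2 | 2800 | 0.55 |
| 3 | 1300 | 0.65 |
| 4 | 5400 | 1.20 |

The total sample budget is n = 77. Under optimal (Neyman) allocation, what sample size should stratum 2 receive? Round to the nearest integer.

8

Neyman allocation: n_h = n · N_h S_h / Σ N_i S_i, with n = 77.
  stratum 1: N_h·S_h = 5300·1.01 = 5353.00
  stratum 2: N_h·S_h = 2800·0.55 = 1540.00
  stratum 3: N_h·S_h = 1300·0.65 = 845.00
  stratum 4: N_h·S_h = 5400·1.20 = 6480.00
Σ N_h S_h = 14218.00
n for stratum 2 = 77·1540.00/14218.00 = 8.340 → 8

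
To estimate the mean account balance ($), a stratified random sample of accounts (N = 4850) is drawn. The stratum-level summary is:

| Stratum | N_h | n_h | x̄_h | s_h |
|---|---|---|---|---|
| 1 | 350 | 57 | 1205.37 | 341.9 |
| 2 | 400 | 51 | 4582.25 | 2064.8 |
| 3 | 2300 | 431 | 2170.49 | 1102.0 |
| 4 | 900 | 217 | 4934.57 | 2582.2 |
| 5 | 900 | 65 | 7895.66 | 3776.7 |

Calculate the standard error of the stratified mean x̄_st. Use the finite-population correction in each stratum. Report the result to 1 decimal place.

SE(x̄_st) ≈ 94.0

V̂(x̄_st) = Σ W_h² (1 − n_h/N_h) s_h²/n_h, with W_h = N_h/N and N = 4850:
  stratum 1: (350/4850)²·(1 − 57/350)·341.9²/57 = 8.94078
  stratum 2: (400/4850)²·(1 − 51/400)·2064.8²/51 = 496.121
  stratum 3: (2300/4850)²·(1 − 431/2300)·1102.0²/431 = 514.92
  stratum 4: (900/4850)²·(1 − 217/900)·2582.2²/217 = 802.971
  stratum 5: (900/4850)²·(1 − 65/900)·3776.7²/65 = 7010.63
V̂(x̄_st) = 8833.58
SE(x̄_st) = √8833.58 = 93.9871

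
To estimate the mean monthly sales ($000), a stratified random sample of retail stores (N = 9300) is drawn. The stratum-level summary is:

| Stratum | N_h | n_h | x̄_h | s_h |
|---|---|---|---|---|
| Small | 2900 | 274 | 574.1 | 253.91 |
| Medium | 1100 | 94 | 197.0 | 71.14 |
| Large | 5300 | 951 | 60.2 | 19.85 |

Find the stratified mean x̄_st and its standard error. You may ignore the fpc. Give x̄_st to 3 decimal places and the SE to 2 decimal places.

x̄_st ≈ 236.629, SE ≈ 4.88

x̄_st = Σ W_h x̄_h = (2900·574.1 + 1100·197.0 + 5300·60.2)/9300 = 236.62903
V̂(x̄_st) = Σ W_h² s_h²/n_h, with W_h = N_h/N and N = 9300:
  stratum Small: (2900/9300)²·253.91²/274 = 22.8791
  stratum Medium: (1100/9300)²·71.14²/94 = 0.753216
  stratum Large: (5300/9300)²·19.85²/951 = 0.134563
V̂(x̄_st) = 23.7669
SE(x̄_st) = √23.7669 = 4.87513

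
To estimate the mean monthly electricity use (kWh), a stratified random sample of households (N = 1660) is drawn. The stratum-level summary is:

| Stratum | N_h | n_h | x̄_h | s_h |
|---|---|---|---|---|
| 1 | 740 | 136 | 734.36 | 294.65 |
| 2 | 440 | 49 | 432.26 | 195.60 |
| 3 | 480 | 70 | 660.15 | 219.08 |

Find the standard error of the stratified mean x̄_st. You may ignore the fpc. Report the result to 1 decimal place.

SE(x̄_st) ≈ 15.5

V̂(x̄_st) = Σ W_h² s_h²/n_h, with W_h = N_h/N and N = 1660:
  stratum 1: (740/1660)²·294.65²/136 = 126.859
  stratum 2: (440/1660)²·195.60²/49 = 54.8568
  stratum 3: (480/1660)²·219.08²/70 = 57.3289
V̂(x̄_st) = 239.045
SE(x̄_st) = √239.045 = 15.4611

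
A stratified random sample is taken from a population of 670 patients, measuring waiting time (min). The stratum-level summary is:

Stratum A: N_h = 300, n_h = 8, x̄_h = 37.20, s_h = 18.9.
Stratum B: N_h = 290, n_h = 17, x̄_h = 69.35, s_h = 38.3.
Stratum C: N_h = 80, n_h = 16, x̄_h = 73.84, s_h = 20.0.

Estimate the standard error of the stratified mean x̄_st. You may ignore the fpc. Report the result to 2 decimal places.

SE(x̄_st) ≈ 5.05

V̂(x̄_st) = Σ W_h² s_h²/n_h, with W_h = N_h/N and N = 670:
  stratum A: (300/670)²·18.9²/8 = 8.95213
  stratum B: (290/670)²·38.3²/17 = 16.1657
  stratum C: (80/670)²·20.0²/16 = 0.356427
V̂(x̄_st) = 25.4743
SE(x̄_st) = √25.4743 = 5.04721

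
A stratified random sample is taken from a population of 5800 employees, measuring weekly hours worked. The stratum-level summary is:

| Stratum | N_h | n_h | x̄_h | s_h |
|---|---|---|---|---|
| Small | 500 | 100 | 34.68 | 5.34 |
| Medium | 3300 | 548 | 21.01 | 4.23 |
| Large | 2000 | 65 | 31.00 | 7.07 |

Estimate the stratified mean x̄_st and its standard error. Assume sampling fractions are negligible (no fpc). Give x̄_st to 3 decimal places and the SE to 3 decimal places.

x̄_st = Σ W_h x̄_h = (500·34.68 + 3300·21.01 + 2000·31.00)/5800 = 25.63328
V̂(x̄_st) = Σ W_h² s_h²/n_h, with W_h = N_h/N and N = 5800:
  stratum Small: (500/5800)²·5.34²/100 = 0.00211917
  stratum Medium: (3300/5800)²·4.23²/548 = 0.0105699
  stratum Large: (2000/5800)²·7.07²/65 = 0.0914386
V̂(x̄_st) = 0.104128
SE(x̄_st) = √0.104128 = 0.322688

x̄_st ≈ 25.633, SE ≈ 0.323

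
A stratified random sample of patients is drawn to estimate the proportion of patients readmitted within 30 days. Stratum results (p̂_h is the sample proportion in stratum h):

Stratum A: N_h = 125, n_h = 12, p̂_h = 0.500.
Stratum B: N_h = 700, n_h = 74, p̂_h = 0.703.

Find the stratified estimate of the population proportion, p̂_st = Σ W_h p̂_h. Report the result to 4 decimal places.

N = 825; stratum weights W_h = N_h/N.
p̂_st = Σ W_h p̂_h = (125·0.500 + 700·0.703)/825 = 0.67224

p̂_st ≈ 0.6722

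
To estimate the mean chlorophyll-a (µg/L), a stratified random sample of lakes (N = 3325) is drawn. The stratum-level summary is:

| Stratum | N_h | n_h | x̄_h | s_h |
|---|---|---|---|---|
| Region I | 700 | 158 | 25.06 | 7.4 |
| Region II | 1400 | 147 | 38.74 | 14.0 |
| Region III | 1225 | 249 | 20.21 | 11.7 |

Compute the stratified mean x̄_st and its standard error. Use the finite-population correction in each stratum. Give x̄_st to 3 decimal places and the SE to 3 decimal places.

x̄_st = Σ W_h x̄_h = (700·25.06 + 1400·38.74 + 1225·20.21)/3325 = 29.03316
V̂(x̄_st) = Σ W_h² (1 − n_h/N_h) s_h²/n_h, with W_h = N_h/N and N = 3325:
  stratum Region I: (700/3325)²·(1 − 158/700)·7.4²/158 = 0.0118938
  stratum Region II: (1400/3325)²·(1 − 147/1400)·14.0²/147 = 0.21156
  stratum Region III: (1225/3325)²·(1 − 249/1225)·11.7²/249 = 0.0594532
V̂(x̄_st) = 0.282907
SE(x̄_st) = √0.282907 = 0.53189

x̄_st ≈ 29.033, SE ≈ 0.532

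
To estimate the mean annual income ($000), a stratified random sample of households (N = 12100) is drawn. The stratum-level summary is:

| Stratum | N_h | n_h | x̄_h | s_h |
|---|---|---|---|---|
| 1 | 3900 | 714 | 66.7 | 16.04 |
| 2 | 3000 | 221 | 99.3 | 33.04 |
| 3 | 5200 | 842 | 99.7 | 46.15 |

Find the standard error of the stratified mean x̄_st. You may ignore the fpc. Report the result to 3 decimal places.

V̂(x̄_st) = Σ W_h² s_h²/n_h, with W_h = N_h/N and N = 12100:
  stratum 1: (3900/12100)²·16.04²/714 = 0.0374342
  stratum 2: (3000/12100)²·33.04²/221 = 0.30364
  stratum 3: (5200/12100)²·46.15²/842 = 0.467162
V̂(x̄_st) = 0.808236
SE(x̄_st) = √0.808236 = 0.89902

SE(x̄_st) ≈ 0.899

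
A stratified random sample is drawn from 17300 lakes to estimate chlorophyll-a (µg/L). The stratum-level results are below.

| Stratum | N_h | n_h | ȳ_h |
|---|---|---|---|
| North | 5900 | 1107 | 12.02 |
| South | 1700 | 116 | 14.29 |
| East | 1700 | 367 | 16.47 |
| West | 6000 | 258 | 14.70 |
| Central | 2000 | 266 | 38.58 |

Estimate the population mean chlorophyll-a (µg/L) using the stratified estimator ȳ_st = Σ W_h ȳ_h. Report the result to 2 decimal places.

N = Σ N_h = 17300. Stratum weights W_h = N_h/N.
ȳ_st = (5900·12.02 + 1700·14.29 + 1700·16.47 + 6000·14.70 + 2000·38.58) / 17300 = 16.6803

ȳ_st ≈ 16.68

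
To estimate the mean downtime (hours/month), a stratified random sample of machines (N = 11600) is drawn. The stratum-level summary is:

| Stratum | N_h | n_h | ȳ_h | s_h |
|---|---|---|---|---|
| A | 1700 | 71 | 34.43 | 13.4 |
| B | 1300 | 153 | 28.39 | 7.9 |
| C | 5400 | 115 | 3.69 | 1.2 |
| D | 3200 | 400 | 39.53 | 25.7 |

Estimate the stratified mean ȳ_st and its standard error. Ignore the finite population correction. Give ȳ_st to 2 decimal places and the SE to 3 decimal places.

ȳ_st ≈ 20.85, SE ≈ 0.433

ȳ_st = Σ W_h ȳ_h = (1700·34.43 + 1300·28.39 + 5400·3.69 + 3200·39.53)/11600 = 20.85000
V̂(ȳ_st) = Σ W_h² s_h²/n_h, with W_h = N_h/N and N = 11600:
  stratum A: (1700/11600)²·13.4²/71 = 0.0543167
  stratum B: (1300/11600)²·7.9²/153 = 0.00512311
  stratum C: (5400/11600)²·1.2²/115 = 0.00271354
  stratum D: (3200/11600)²·25.7²/400 = 0.125658
V̂(ȳ_st) = 0.187811
SE(ȳ_st) = √0.187811 = 0.433372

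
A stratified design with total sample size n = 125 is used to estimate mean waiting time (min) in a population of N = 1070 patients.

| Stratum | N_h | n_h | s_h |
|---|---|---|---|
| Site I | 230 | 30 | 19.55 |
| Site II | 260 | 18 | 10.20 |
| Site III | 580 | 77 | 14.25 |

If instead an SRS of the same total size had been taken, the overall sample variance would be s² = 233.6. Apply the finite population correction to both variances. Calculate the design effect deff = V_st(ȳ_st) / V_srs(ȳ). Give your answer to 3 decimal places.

V̂(ȳ_st) = Σ W_h² (1 − n_h/N_h) s_h²/n_h, with W_h = N_h/N and N = 1070:
  stratum Site I: (230/1070)²·(1 − 30/230)·19.55²/30 = 0.511873
  stratum Site II: (260/1070)²·(1 − 18/260)·10.20²/18 = 0.31765
  stratum Site III: (580/1070)²·(1 − 77/580)·14.25²/77 = 0.671997
V_st = 1.50152
V_srs = (1 − 125/1070)·233.6/125 = 1.65048
deff = V_st / V_srs = 1.50152/1.65048 = 0.9097

deff ≈ 0.910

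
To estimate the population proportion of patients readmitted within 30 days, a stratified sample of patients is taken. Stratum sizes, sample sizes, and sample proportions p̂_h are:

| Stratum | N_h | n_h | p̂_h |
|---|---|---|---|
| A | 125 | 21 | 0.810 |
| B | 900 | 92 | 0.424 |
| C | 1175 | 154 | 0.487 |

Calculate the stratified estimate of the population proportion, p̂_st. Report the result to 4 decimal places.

p̂_st ≈ 0.4796

N = 2200; stratum weights W_h = N_h/N.
p̂_st = Σ W_h p̂_h = (125·0.810 + 900·0.424 + 1175·0.487)/2200 = 0.47958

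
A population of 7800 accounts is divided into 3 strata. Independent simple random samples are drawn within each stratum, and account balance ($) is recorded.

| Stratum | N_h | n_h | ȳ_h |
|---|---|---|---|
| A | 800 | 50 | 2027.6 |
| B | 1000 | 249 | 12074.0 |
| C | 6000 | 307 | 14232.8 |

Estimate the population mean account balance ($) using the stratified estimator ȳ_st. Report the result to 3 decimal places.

ȳ_st ≈ 12704.215

N = Σ N_h = 7800. Stratum weights W_h = N_h/N.
ȳ_st = (800·2027.6 + 1000·12074.0 + 6000·14232.8) / 7800 = 12704.21538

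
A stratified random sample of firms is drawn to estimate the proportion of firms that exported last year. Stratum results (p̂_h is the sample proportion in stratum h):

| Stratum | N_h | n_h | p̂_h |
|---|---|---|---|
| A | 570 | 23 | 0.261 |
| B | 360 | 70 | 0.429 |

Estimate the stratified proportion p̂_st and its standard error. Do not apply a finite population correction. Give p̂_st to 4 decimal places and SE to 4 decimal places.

p̂_st ≈ 0.3260, SE ≈ 0.0618

N = 930; stratum weights W_h = N_h/N.
p̂_st = Σ W_h p̂_h = (570·0.261 + 360·0.429)/930 = 0.32603
V̂(p̂_st) = Σ W_h² p̂_h(1−p̂_h)/(n_h−1):
  stratum A: (570/930)²·0.261·0.739/22 = 0.00329341
  stratum B: (360/930)²·0.429·0.571/69 = 0.000531965
V̂(p̂_st) = 0.00382538; SE = √V̂ = 0.0618496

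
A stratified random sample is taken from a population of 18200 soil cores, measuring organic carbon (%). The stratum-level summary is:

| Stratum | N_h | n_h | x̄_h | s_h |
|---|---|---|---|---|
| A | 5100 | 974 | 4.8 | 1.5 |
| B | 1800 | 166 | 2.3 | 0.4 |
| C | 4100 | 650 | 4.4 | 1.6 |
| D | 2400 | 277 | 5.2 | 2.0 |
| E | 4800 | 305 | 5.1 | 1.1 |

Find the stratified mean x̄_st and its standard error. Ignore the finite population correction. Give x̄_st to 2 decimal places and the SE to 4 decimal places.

x̄_st = Σ W_h x̄_h = (5100·4.8 + 1800·2.3 + 4100·4.4 + 2400·5.2 + 4800·5.1)/18200 = 4.59451
V̂(x̄_st) = Σ W_h² s_h²/n_h, with W_h = N_h/N and N = 18200:
  stratum A: (5100/18200)²·1.5²/974 = 0.000181393
  stratum B: (1800/18200)²·0.4²/166 = 9.42788e-06
  stratum C: (4100/18200)²·1.6²/650 = 0.000199872
  stratum D: (2400/18200)²·2.0²/277 = 0.000251108
  stratum E: (4800/18200)²·1.1²/305 = 0.000275947
V̂(x̄_st) = 0.000917747
SE(x̄_st) = √0.000917747 = 0.0302943

x̄_st ≈ 4.59, SE ≈ 0.0303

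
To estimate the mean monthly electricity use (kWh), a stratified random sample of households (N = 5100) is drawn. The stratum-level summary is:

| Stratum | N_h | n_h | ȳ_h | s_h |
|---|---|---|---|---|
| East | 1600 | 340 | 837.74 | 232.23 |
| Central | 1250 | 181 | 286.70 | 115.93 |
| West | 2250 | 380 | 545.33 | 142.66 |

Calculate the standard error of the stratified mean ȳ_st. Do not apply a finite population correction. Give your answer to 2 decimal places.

V̂(ȳ_st) = Σ W_h² s_h²/n_h, with W_h = N_h/N and N = 5100:
  stratum East: (1600/5100)²·232.23²/340 = 15.612
  stratum Central: (1250/5100)²·115.93²/181 = 4.46059
  stratum West: (2250/5100)²·142.66²/380 = 10.4243
V̂(ȳ_st) = 30.4968
SE(ȳ_st) = √30.4968 = 5.52239

SE(ȳ_st) ≈ 5.52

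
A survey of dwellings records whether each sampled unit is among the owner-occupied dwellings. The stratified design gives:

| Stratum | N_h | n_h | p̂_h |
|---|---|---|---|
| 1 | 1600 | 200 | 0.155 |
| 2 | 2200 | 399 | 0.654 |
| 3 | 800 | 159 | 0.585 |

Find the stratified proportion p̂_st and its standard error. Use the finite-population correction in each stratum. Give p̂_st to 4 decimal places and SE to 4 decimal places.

N = 4600; stratum weights W_h = N_h/N.
p̂_st = Σ W_h p̂_h = (1600·0.155 + 2200·0.654 + 800·0.585)/4600 = 0.46843
V̂(p̂_st) = Σ W_h² (1 − n_h/N_h) p̂_h(1−p̂_h)/(n_h−1):
  stratum 1: (1600/4600)²·(1 − 200/1600)·0.155·0.845/199 = 6.96735e-05
  stratum 2: (2200/4600)²·(1 − 399/2200)·0.654·0.346/398 = 0.000106461
  stratum 3: (800/4600)²·(1 − 159/800)·0.585·0.415/158 = 3.72374e-05
V̂(p̂_st) = 0.000213372; SE = √V̂ = 0.0146073

p̂_st ≈ 0.4684, SE ≈ 0.0146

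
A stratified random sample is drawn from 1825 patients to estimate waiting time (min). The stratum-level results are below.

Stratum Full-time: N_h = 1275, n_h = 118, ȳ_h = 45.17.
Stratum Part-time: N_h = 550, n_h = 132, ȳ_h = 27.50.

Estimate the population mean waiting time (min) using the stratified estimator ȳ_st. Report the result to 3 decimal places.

N = Σ N_h = 1825. Stratum weights W_h = N_h/N.
ȳ_st = (1275·45.17 + 550·27.50) / 1825 = 39.84479

ȳ_st ≈ 39.845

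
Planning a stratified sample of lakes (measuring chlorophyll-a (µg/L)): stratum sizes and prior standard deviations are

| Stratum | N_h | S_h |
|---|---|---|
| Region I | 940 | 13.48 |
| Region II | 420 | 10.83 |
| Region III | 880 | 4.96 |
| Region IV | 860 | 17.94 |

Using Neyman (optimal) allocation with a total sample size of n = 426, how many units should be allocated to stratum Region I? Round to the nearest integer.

Neyman allocation: n_h = n · N_h S_h / Σ N_i S_i, with n = 426.
  stratum Region I: N_h·S_h = 940·13.48 = 12671.20
  stratum Region II: N_h·S_h = 420·10.83 = 4548.60
  stratum Region III: N_h·S_h = 880·4.96 = 4364.80
  stratum Region IV: N_h·S_h = 860·17.94 = 15428.40
Σ N_h S_h = 37013.00
n for stratum Region I = 426·12671.20/37013.00 = 145.839 → 146

146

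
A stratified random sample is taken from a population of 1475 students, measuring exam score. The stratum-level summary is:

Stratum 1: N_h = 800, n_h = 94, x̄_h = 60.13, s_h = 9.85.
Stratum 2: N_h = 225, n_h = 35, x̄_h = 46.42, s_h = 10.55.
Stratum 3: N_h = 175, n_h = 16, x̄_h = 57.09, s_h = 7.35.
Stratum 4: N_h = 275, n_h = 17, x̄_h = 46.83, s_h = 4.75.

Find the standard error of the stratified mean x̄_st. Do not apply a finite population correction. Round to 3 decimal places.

V̂(x̄_st) = Σ W_h² s_h²/n_h, with W_h = N_h/N and N = 1475:
  stratum 1: (800/1475)²·9.85²/94 = 0.303627
  stratum 2: (225/1475)²·10.55²/35 = 0.0739976
  stratum 3: (175/1475)²·7.35²/16 = 0.0475277
  stratum 4: (275/1475)²·4.75²/17 = 0.0461338
V̂(x̄_st) = 0.471286
SE(x̄_st) = √0.471286 = 0.686503

SE(x̄_st) ≈ 0.687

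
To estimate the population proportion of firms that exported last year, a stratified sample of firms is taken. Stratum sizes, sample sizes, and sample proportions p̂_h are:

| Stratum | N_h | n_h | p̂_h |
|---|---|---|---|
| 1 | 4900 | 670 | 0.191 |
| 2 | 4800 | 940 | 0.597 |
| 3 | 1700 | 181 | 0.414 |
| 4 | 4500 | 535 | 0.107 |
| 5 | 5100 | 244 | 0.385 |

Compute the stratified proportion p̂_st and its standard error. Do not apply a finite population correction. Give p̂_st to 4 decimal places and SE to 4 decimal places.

N = 21000; stratum weights W_h = N_h/N.
p̂_st = Σ W_h p̂_h = (4900·0.191 + 4800·0.597 + 1700·0.414 + 4500·0.107 + 5100·0.385)/21000 = 0.33097
V̂(p̂_st) = Σ W_h² p̂_h(1−p̂_h)/(n_h−1):
  stratum 1: (4900/21000)²·0.191·0.809/669 = 1.2575e-05
  stratum 2: (4800/21000)²·0.597·0.403/939 = 1.33862e-05
  stratum 3: (1700/21000)²·0.414·0.586/180 = 8.83252e-06
  stratum 4: (4500/21000)²·0.107·0.893/534 = 8.21638e-06
  stratum 5: (5100/21000)²·0.385·0.615/243 = 5.74687e-05
V̂(p̂_st) = 0.000100479; SE = √V̂ = 0.0100239

p̂_st ≈ 0.3310, SE ≈ 0.0100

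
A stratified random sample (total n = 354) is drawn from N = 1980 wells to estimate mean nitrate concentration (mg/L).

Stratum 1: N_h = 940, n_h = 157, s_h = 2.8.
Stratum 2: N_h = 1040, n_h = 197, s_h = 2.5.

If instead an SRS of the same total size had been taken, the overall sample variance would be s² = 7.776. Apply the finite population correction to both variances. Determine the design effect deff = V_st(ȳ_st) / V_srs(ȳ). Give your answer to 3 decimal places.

V̂(ȳ_st) = Σ W_h² (1 − n_h/N_h) s_h²/n_h, with W_h = N_h/N and N = 1980:
  stratum 1: (940/1980)²·(1 − 157/940)·2.8²/157 = 0.00937509
  stratum 2: (1040/1980)²·(1 − 197/1040)·2.5²/197 = 0.00709487
V_st = 0.01647
V_srs = (1 − 354/1980)·7.776/354 = 0.0180388
deff = V_st / V_srs = 0.01647/0.0180388 = 0.9130

deff ≈ 0.913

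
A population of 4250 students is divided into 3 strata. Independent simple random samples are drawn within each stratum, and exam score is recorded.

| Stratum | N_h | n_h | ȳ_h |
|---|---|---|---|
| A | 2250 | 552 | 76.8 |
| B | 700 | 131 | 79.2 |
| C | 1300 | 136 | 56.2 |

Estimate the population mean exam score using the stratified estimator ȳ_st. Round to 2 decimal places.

ȳ_st ≈ 70.89

N = Σ N_h = 4250. Stratum weights W_h = N_h/N.
ȳ_st = (2250·76.8 + 700·79.2 + 1300·56.2) / 4250 = 70.8941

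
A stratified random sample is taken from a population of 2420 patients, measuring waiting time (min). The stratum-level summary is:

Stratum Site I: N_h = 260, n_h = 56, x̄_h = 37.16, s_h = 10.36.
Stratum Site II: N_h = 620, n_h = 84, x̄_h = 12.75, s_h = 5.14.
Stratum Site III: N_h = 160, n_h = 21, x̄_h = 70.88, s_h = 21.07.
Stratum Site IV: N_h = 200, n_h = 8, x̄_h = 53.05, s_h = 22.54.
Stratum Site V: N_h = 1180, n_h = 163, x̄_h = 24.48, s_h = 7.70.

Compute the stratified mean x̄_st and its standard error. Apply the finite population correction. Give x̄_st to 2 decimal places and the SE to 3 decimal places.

x̄_st = Σ W_h x̄_h = (260·37.16 + 620·12.75 + 160·70.88 + 200·53.05 + 1180·24.48)/2420 = 28.26603
V̂(x̄_st) = Σ W_h² (1 − n_h/N_h) s_h²/n_h, with W_h = N_h/N and N = 2420:
  stratum Site I: (260/2420)²·(1 − 56/260)·10.36²/56 = 0.0173582
  stratum Site II: (620/2420)²·(1 − 84/620)·5.14²/84 = 0.0178473
  stratum Site III: (160/2420)²·(1 − 21/160)·21.07²/21 = 0.0802812
  stratum Site IV: (200/2420)²·(1 − 8/200)·22.54²/8 = 0.416407
  stratum Site V: (1180/2420)²·(1 − 163/1180)·7.70²/163 = 0.074536
V̂(x̄_st) = 0.60643
SE(x̄_st) = √0.60643 = 0.778736

x̄_st ≈ 28.27, SE ≈ 0.779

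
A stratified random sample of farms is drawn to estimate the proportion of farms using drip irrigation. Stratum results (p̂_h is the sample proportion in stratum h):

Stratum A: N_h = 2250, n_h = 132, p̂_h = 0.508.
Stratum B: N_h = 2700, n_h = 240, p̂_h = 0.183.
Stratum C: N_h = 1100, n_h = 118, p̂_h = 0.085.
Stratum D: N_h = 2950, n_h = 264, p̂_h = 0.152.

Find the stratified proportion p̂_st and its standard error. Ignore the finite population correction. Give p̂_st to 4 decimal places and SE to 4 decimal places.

p̂_st ≈ 0.2421, SE ≈ 0.0154

N = 9000; stratum weights W_h = N_h/N.
p̂_st = Σ W_h p̂_h = (2250·0.508 + 2700·0.183 + 1100·0.085 + 2950·0.152)/9000 = 0.24211
V̂(p̂_st) = Σ W_h² p̂_h(1−p̂_h)/(n_h−1):
  stratum A: (2250/9000)²·0.508·0.492/131 = 0.000119244
  stratum B: (2700/9000)²·0.183·0.817/239 = 5.63012e-05
  stratum C: (1100/9000)²·0.085·0.915/117 = 9.93012e-06
  stratum D: (2950/9000)²·0.152·0.848/263 = 5.26554e-05
V̂(p̂_st) = 0.000238131; SE = √V̂ = 0.0154315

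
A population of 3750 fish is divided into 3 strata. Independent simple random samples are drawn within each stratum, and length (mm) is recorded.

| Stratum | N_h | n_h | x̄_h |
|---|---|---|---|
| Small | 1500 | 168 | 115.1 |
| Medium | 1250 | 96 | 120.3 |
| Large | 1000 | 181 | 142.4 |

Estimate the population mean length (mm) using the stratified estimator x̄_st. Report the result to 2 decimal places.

N = Σ N_h = 3750. Stratum weights W_h = N_h/N.
x̄_st = (1500·115.1 + 1250·120.3 + 1000·142.4) / 3750 = 124.1133

x̄_st ≈ 124.11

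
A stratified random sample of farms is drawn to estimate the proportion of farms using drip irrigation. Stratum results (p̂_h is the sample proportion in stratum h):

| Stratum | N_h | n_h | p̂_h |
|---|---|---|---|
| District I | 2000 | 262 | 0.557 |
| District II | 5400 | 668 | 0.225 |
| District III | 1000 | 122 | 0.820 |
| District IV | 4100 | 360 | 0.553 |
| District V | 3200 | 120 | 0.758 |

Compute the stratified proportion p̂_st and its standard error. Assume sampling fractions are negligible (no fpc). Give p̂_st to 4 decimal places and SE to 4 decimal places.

p̂_st ≈ 0.4995, SE ≈ 0.0127

N = 15700; stratum weights W_h = N_h/N.
p̂_st = Σ W_h p̂_h = (2000·0.557 + 5400·0.225 + 1000·0.820 + 4100·0.553 + 3200·0.758)/15700 = 0.49948
V̂(p̂_st) = Σ W_h² p̂_h(1−p̂_h)/(n_h−1):
  stratum District I: (2000/15700)²·0.557·0.443/261 = 1.53419e-05
  stratum District II: (5400/15700)²·0.225·0.775/667 = 3.09276e-05
  stratum District III: (1000/15700)²·0.820·0.180/121 = 4.94882e-06
  stratum District IV: (4100/15700)²·0.553·0.447/359 = 4.69577e-05
  stratum District V: (3200/15700)²·0.758·0.242/119 = 6.40381e-05
V̂(p̂_st) = 0.000162214; SE = √V̂ = 0.0127363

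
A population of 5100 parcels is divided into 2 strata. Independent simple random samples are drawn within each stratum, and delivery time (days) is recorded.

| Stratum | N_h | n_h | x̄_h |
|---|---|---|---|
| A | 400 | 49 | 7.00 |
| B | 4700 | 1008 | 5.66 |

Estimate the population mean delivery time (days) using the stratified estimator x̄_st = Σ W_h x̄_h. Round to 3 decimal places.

N = Σ N_h = 5100. Stratum weights W_h = N_h/N.
x̄_st = (400·7.00 + 4700·5.66) / 5100 = 5.76510

x̄_st ≈ 5.765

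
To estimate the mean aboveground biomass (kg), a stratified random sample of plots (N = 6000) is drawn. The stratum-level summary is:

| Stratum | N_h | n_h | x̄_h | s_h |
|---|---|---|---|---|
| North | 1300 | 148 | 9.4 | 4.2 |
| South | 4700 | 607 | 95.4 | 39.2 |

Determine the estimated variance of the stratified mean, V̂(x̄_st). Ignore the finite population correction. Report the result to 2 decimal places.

V̂(x̄_st) ≈ 1.56

V̂(x̄_st) = Σ W_h² s_h²/n_h, with W_h = N_h/N and N = 6000:
  stratum North: (1300/6000)²·4.2²/148 = 0.00559527
  stratum South: (4700/6000)²·39.2²/607 = 1.55338
V̂(x̄_st) = 1.55897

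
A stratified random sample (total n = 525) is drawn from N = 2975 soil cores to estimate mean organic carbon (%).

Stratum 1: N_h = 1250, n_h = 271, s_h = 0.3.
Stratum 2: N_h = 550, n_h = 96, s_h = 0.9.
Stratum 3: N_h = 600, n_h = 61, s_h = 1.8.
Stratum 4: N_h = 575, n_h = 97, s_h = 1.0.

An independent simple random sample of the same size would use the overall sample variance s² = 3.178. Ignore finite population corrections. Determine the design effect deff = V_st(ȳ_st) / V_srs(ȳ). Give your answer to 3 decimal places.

deff ≈ 0.478

V̂(ȳ_st) = Σ W_h² s_h²/n_h, with W_h = N_h/N and N = 2975:
  stratum 1: (1250/2975)²·0.3²/271 = 5.86299e-05
  stratum 2: (550/2975)²·0.9²/96 = 0.00028838
  stratum 3: (600/2975)²·1.8²/61 = 0.00216045
  stratum 4: (575/2975)²·1.0²/97 = 0.000385115
V_st = 0.00289257
V_srs = s²/n = 3.178/525 = 0.00605333
deff = V_st / V_srs = 0.00289257/0.00605333 = 0.4778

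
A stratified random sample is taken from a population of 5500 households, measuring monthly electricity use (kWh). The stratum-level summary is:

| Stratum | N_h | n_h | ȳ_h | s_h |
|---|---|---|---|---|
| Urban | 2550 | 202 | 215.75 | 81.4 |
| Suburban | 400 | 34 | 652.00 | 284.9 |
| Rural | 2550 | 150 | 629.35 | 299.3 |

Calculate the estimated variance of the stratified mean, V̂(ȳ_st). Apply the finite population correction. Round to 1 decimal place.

V̂(ȳ_st) ≈ 138.9

V̂(ȳ_st) = Σ W_h² (1 − n_h/N_h) s_h²/n_h, with W_h = N_h/N and N = 5500:
  stratum Urban: (2550/5500)²·(1 − 202/2550)·81.4²/202 = 6.49248
  stratum Suburban: (400/5500)²·(1 − 34/400)·284.9²/34 = 11.5537
  stratum Rural: (2550/5500)²·(1 − 150/2550)·299.3²/150 = 120.823
V̂(ȳ_st) = 138.869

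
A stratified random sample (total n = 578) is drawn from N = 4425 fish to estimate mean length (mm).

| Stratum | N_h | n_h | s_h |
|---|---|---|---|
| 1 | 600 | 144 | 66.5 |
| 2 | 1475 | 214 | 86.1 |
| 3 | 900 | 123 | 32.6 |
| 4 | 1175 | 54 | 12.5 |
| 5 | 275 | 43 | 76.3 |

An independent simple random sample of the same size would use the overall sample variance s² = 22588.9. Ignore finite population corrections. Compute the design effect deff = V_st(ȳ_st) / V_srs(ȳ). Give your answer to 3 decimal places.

deff ≈ 0.141

V̂(ȳ_st) = Σ W_h² s_h²/n_h, with W_h = N_h/N and N = 4425:
  stratum 1: (600/4425)²·66.5²/144 = 0.564621
  stratum 2: (1475/4425)²·86.1²/214 = 3.84902
  stratum 3: (900/4425)²·32.6²/123 = 0.357428
  stratum 4: (1175/4425)²·12.5²/54 = 0.204021
  stratum 5: (275/4425)²·76.3²/43 = 0.522901
V_st = 5.49799
V_srs = s²/n = 22588.9/578 = 39.0811
deff = V_st / V_srs = 5.49799/39.0811 = 0.1407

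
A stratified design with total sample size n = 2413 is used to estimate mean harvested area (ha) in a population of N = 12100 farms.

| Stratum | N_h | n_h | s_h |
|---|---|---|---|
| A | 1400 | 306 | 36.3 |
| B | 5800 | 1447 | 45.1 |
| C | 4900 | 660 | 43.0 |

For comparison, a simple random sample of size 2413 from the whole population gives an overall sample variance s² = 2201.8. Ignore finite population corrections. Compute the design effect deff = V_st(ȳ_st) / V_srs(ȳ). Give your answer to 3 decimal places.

deff ≈ 0.921

V̂(ȳ_st) = Σ W_h² s_h²/n_h, with W_h = N_h/N and N = 12100:
  stratum A: (1400/12100)²·36.3²/306 = 0.0576471
  stratum B: (5800/12100)²·45.1²/1447 = 0.322976
  stratum C: (4900/12100)²·43.0²/660 = 0.459425
V_st = 0.840047
V_srs = s²/n = 2201.8/2413 = 0.912474
deff = V_st / V_srs = 0.840047/0.912474 = 0.9206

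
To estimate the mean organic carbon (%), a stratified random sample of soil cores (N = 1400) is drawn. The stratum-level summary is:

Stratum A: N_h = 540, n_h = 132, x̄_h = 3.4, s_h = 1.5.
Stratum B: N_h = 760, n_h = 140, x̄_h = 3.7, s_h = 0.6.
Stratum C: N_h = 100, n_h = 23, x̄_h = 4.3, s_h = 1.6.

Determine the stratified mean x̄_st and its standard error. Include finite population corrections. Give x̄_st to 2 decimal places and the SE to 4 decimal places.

x̄_st ≈ 3.63, SE ≈ 0.0545

x̄_st = Σ W_h x̄_h = (540·3.4 + 760·3.7 + 100·4.3)/1400 = 3.62714
V̂(x̄_st) = Σ W_h² (1 − n_h/N_h) s_h²/n_h, with W_h = N_h/N and N = 1400:
  stratum A: (540/1400)²·(1 − 132/540)·1.5²/132 = 0.00191605
  stratum B: (760/1400)²·(1 − 140/760)·0.6²/140 = 0.000618192
  stratum C: (100/1400)²·(1 − 23/100)·1.6²/23 = 0.000437267
V̂(x̄_st) = 0.00297151
SE(x̄_st) = √0.00297151 = 0.0545115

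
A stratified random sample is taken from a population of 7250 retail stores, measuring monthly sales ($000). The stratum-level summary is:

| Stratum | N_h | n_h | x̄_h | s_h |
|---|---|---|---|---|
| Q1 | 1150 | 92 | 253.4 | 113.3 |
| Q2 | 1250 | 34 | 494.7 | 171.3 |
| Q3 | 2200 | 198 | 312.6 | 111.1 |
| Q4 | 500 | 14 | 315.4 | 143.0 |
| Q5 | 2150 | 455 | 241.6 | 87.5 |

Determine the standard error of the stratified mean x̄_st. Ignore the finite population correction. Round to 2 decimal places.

V̂(x̄_st) = Σ W_h² s_h²/n_h, with W_h = N_h/N and N = 7250:
  stratum Q1: (1150/7250)²·113.3²/92 = 3.51068
  stratum Q2: (1250/7250)²·171.3²/34 = 25.6555
  stratum Q3: (2200/7250)²·111.1²/198 = 5.74027
  stratum Q4: (500/7250)²·143.0²/14 = 6.94717
  stratum Q5: (2150/7250)²·87.5²/455 = 1.47981
V̂(x̄_st) = 43.3334
SE(x̄_st) = √43.3334 = 6.58281

SE(x̄_st) ≈ 6.58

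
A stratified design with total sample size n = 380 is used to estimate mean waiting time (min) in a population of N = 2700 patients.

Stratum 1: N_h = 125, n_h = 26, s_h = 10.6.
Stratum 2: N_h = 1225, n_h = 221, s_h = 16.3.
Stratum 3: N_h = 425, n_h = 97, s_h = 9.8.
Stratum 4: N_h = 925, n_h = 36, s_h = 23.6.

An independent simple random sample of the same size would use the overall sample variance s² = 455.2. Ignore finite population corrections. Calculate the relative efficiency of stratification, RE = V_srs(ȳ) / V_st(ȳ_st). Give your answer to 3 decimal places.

V̂(ȳ_st) = Σ W_h² s_h²/n_h, with W_h = N_h/N and N = 2700:
  stratum 1: (125/2700)²·10.6²/26 = 0.00926256
  stratum 2: (1225/2700)²·16.3²/221 = 0.247473
  stratum 3: (425/2700)²·9.8²/97 = 0.0245319
  stratum 4: (925/2700)²·23.6²/36 = 1.81584
V_st = 2.09711
V_srs = s²/n = 455.2/380 = 1.19789
Relative efficiency = V_srs / V_st = 1.19789/2.09711 = 0.5712

RE ≈ 0.571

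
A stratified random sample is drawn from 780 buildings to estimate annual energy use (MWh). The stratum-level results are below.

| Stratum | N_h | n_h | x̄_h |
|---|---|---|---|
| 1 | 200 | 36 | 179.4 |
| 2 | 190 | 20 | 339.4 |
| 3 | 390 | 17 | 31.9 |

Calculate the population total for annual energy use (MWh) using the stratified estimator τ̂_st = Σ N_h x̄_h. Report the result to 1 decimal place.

τ̂_st = Σ N_h x̄_h = 200·179.4 + 190·339.4 + 390·31.9 = 112807.0

τ̂_st ≈ 112807.0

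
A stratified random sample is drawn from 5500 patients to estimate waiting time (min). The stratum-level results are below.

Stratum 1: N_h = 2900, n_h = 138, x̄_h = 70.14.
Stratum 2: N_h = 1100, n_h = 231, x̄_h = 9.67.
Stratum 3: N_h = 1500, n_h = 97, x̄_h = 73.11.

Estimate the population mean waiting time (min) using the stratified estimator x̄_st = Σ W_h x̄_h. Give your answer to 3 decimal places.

x̄_st ≈ 58.856

N = Σ N_h = 5500. Stratum weights W_h = N_h/N.
x̄_st = (2900·70.14 + 1100·9.67 + 1500·73.11) / 5500 = 58.85600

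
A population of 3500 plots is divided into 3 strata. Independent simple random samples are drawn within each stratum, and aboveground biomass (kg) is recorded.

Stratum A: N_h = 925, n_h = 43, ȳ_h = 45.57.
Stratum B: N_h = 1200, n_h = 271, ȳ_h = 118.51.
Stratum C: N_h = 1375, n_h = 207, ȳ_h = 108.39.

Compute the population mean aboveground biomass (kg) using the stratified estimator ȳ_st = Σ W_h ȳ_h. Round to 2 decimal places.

N = Σ N_h = 3500. Stratum weights W_h = N_h/N.
ȳ_st = (925·45.57 + 1200·118.51 + 1375·108.39) / 3500 = 95.2573

ȳ_st ≈ 95.26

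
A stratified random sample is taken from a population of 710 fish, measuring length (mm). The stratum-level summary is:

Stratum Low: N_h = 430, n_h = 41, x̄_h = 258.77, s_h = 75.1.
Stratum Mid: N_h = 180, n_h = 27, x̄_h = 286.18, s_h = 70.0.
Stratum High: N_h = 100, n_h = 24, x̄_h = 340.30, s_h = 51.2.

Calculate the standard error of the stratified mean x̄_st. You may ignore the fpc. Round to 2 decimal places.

SE(x̄_st) ≈ 8.02

V̂(x̄_st) = Σ W_h² s_h²/n_h, with W_h = N_h/N and N = 710:
  stratum Low: (430/710)²·75.1²/41 = 50.4564
  stratum Mid: (180/710)²·70.0²/27 = 11.6644
  stratum High: (100/710)²·51.2²/24 = 2.16677
V̂(x̄_st) = 64.2875
SE(x̄_st) = √64.2875 = 8.01795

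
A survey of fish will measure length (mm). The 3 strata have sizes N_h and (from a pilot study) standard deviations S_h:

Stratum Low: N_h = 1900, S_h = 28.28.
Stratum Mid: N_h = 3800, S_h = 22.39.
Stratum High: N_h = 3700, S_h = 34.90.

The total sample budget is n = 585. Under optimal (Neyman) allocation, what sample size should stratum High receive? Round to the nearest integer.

282

Neyman allocation: n_h = n · N_h S_h / Σ N_i S_i, with n = 585.
  stratum Low: N_h·S_h = 1900·28.28 = 53732.00
  stratum Mid: N_h·S_h = 3800·22.39 = 85082.00
  stratum High: N_h·S_h = 3700·34.90 = 129130.00
Σ N_h S_h = 267944.00
n for stratum High = 585·129130.00/267944.00 = 281.928 → 282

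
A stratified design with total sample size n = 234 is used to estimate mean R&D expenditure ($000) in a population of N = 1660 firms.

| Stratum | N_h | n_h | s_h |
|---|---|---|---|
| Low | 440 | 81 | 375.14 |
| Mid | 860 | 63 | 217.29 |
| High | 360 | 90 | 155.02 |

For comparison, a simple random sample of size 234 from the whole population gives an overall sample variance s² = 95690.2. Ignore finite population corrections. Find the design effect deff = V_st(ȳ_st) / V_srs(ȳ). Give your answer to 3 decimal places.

deff ≈ 0.821

V̂(ȳ_st) = Σ W_h² s_h²/n_h, with W_h = N_h/N and N = 1660:
  stratum Low: (440/1660)²·375.14²/81 = 122.065
  stratum Mid: (860/1660)²·217.29²/63 = 201.15
  stratum High: (360/1660)²·155.02²/90 = 12.558
V_st = 335.773
V_srs = s²/n = 95690.2/234 = 408.932
deff = V_st / V_srs = 335.773/408.932 = 0.8211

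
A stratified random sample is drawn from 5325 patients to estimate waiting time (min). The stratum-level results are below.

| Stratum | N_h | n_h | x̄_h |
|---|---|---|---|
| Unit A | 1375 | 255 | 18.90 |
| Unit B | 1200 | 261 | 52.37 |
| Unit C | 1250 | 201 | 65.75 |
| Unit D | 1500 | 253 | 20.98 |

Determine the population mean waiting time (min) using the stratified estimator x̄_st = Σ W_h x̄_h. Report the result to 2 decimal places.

N = Σ N_h = 5325. Stratum weights W_h = N_h/N.
x̄_st = (1375·18.90 + 1200·52.37 + 1250·65.75 + 1500·20.98) / 5325 = 38.0261

x̄_st ≈ 38.03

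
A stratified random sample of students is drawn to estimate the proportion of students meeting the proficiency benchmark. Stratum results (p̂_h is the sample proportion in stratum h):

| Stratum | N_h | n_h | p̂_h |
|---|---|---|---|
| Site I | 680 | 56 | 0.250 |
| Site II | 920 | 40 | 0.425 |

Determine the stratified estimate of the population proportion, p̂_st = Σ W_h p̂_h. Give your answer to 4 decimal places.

N = 1600; stratum weights W_h = N_h/N.
p̂_st = Σ W_h p̂_h = (680·0.250 + 920·0.425)/1600 = 0.35063

p̂_st ≈ 0.3506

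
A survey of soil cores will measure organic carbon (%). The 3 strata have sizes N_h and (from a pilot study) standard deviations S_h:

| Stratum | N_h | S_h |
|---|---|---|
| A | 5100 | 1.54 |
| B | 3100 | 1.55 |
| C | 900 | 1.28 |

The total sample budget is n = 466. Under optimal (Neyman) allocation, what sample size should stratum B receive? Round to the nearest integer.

162

Neyman allocation: n_h = n · N_h S_h / Σ N_i S_i, with n = 466.
  stratum A: N_h·S_h = 5100·1.54 = 7854.00
  stratum B: N_h·S_h = 3100·1.55 = 4805.00
  stratum C: N_h·S_h = 900·1.28 = 1152.00
Σ N_h S_h = 13811.00
n for stratum B = 466·4805.00/13811.00 = 162.127 → 162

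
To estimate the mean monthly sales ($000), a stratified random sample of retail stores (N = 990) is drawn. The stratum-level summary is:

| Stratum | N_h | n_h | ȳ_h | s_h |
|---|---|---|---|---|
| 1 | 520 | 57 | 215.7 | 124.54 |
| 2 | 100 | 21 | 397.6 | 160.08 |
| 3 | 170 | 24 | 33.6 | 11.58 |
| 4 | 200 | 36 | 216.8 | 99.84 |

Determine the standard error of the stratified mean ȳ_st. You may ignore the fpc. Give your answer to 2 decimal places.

SE(ȳ_st) ≈ 9.95

V̂(ȳ_st) = Σ W_h² s_h²/n_h, with W_h = N_h/N and N = 990:
  stratum 1: (520/990)²·124.54²/57 = 75.0722
  stratum 2: (100/990)²·160.08²/21 = 12.4504
  stratum 3: (170/990)²·11.58²/24 = 0.164753
  stratum 4: (200/990)²·99.84²/36 = 11.3005
V̂(ȳ_st) = 98.9879
SE(ȳ_st) = √98.9879 = 9.94926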